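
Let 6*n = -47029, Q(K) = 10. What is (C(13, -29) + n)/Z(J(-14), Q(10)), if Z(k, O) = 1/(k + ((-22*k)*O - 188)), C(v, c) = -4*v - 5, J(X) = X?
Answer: -68166869/3 ≈ -2.2722e+7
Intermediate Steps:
n = -47029/6 (n = (⅙)*(-47029) = -47029/6 ≈ -7838.2)
C(v, c) = -5 - 4*v
Z(k, O) = 1/(-188 + k - 22*O*k) (Z(k, O) = 1/(k + (-22*O*k - 188)) = 1/(k + (-188 - 22*O*k)) = 1/(-188 + k - 22*O*k))
(C(13, -29) + n)/Z(J(-14), Q(10)) = ((-5 - 4*13) - 47029/6)/((-1/(188 - 1*(-14) + 22*10*(-14)))) = ((-5 - 52) - 47029/6)/((-1/(188 + 14 - 3080))) = (-57 - 47029/6)/((-1/(-2878))) = -47371/(6*((-1*(-1/2878)))) = -47371/(6*1/2878) = -47371/6*2878 = -68166869/3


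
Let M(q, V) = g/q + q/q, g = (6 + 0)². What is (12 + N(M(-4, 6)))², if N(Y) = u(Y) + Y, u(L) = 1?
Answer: 25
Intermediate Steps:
g = 36 (g = 6² = 36)
M(q, V) = 1 + 36/q (M(q, V) = 36/q + q/q = 36/q + 1 = 1 + 36/q)
N(Y) = 1 + Y
(12 + N(M(-4, 6)))² = (12 + (1 + (36 - 4)/(-4)))² = (12 + (1 - ¼*32))² = (12 + (1 - 8))² = (12 - 7)² = 5² = 25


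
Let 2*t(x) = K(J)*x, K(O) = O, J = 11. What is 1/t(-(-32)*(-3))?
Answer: -1/528 ≈ -0.0018939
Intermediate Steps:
t(x) = 11*x/2 (t(x) = (11*x)/2 = 11*x/2)
1/t(-(-32)*(-3)) = 1/(11*(-(-32)*(-3))/2) = 1/(11*(-16*6)/2) = 1/((11/2)*(-96)) = 1/(-528) = -1/528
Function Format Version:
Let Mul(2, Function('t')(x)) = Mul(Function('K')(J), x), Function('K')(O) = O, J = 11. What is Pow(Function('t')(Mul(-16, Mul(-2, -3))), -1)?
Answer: Rational(-1, 528) ≈ -0.0018939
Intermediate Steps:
Function('t')(x) = Mul(Rational(11, 2), x) (Function('t')(x) = Mul(Rational(1, 2), Mul(11, x)) = Mul(Rational(11, 2), x))
Pow(Function('t')(Mul(-16, Mul(-2, -3))), -1) = Pow(Mul(Rational(11, 2), Mul(-16, Mul(-2, -3))), -1) = Pow(Mul(Rational(11, 2), Mul(-16, 6)), -1) = Pow(Mul(Rational(11, 2), -96), -1) = Pow(-528, -1) = Rational(-1, 528)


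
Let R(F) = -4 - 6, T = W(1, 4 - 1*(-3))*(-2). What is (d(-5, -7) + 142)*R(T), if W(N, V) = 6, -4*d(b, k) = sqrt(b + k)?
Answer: -1420 + 5*I*sqrt(3) ≈ -1420.0 + 8.6602*I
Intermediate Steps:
d(b, k) = -sqrt(b + k)/4
T = -12 (T = 6*(-2) = -12)
R(F) = -10
(d(-5, -7) + 142)*R(T) = (-sqrt(-5 - 7)/4 + 142)*(-10) = (-I*sqrt(3)/2 + 142)*(-10) = (142 - I*sqrt(3)/2)*(-10) = -1420 + 5*I*sqrt(3)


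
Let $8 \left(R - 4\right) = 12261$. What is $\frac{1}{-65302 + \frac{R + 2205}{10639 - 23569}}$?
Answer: $- \frac{103440}{6754868813} \approx -1.5313 \cdot 10^{-5}$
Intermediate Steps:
$R = \frac{12293}{8}$ ($R = 4 + \frac{1}{8} \cdot 12261 = 4 + \frac{12261}{8} = \frac{12293}{8} \approx 1536.6$)
$\frac{1}{-65302 + \frac{R + 2205}{10639 - 23569}} = \frac{1}{-65302 + \frac{\frac{12293}{8} + 2205}{10639 - 23569}} = \frac{1}{-65302 + \frac{29933}{8 \left(-12930\right)}} = \frac{1}{-65302 + \frac{29933}{8} \left(- \frac{1}{12930}\right)} = \frac{1}{-65302 - \frac{29933}{103440}} = \frac{1}{- \frac{6754868813}{103440}} = - \frac{103440}{6754868813}$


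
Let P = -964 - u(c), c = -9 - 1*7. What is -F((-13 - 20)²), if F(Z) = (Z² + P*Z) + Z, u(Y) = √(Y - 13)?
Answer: -137214 + 1089*I*√29 ≈ -1.3721e+5 + 5864.4*I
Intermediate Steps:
c = -16 (c = -9 - 7 = -16)
u(Y) = √(-13 + Y)
P = -964 - I*√29 (P = -964 - √(-13 - 16) = -964 - √(-29) = -964 - I*√29 ≈ -964.0 - 5.3852*I)
F(Z) = Z + Z² + Z*(-964 - I*√29) (F(Z) = (Z² + (-964 - I*√29)*Z) + Z = (Z² + Z*(-964 - I*√29)) + Z = Z + Z² + Z*(-964 - I*√29))
-F((-13 - 20)²) = -(-13 - 20)²*(-963 + (-13 - 20)² - I*√29) = -(-33)²*(-963 + (-33)² - I*√29) = -1089*(-963 + 1089 - I*√29) = -1089*(126 - I*√29) = -(137214 - 1089*I*√29) = -137214 + 1089*I*√29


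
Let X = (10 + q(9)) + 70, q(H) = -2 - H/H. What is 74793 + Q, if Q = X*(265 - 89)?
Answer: 88345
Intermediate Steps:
q(H) = -3 (q(H) = -2 - 1*1 = -2 - 1 = -3)
X = 77 (X = (10 - 3) + 70 = 7 + 70 = 77)
Q = 13552 (Q = 77*(265 - 89) = 77*176 = 13552)
74793 + Q = 74793 + 13552 = 88345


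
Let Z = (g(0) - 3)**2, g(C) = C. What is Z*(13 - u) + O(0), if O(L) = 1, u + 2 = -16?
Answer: 280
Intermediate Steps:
u = -18 (u = -2 - 16 = -18)
Z = 9 (Z = (0 - 3)**2 = (-3)**2 = 9)
Z*(13 - u) + O(0) = 9*(13 - 1*(-18)) + 1 = 9*(13 + 18) + 1 = 9*31 + 1 = 279 + 1 = 280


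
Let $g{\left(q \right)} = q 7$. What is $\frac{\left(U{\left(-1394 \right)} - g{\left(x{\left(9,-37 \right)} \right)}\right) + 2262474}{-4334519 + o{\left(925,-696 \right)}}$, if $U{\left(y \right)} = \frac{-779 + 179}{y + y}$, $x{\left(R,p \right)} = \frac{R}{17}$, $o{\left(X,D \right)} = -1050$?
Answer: $- \frac{1576941945}{3021891593} \approx -0.52184$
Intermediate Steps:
$x{\left(R,p \right)} = \frac{R}{17}$ ($x{\left(R,p \right)} = R \frac{1}{17} = \frac{R}{17}$)
$g{\left(q \right)} = 7 q$
$U{\left(y \right)} = - \frac{300}{y}$ ($U{\left(y \right)} = - \frac{600}{2 y} = - 600 \frac{1}{2 y} = - \frac{300}{y}$)
$\frac{\left(U{\left(-1394 \right)} - g{\left(x{\left(9,-37 \right)} \right)}\right) + 2262474}{-4334519 + o{\left(925,-696 \right)}} = \frac{\left(- \frac{300}{-1394} - 7 \cdot \frac{1}{17} \cdot 9\right) + 2262474}{-4334519 - 1050} = \frac{\left(\left(-300\right) \left(- \frac{1}{1394}\right) - 7 \cdot \frac{9}{17}\right) + 2262474}{-4335569} = \left(\left(\frac{150}{697} - \frac{63}{17}\right) + 2262474\right) \left(- \frac{1}{4335569}\right) = \left(- \frac{2433}{697} + 2262474\right) \left(- \frac{1}{4335569}\right) = \frac{1576941945}{697} \left(- \frac{1}{4335569}\right) = - \frac{1576941945}{3021891593}$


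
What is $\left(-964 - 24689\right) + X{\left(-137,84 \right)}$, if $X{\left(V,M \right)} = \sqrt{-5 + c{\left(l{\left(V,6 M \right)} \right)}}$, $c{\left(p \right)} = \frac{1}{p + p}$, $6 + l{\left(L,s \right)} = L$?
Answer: $-25653 + \frac{3 i \sqrt{45474}}{286} \approx -25653.0 + 2.2369 i$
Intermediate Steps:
$l{\left(L,s \right)} = -6 + L$
$c{\left(p \right)} = \frac{1}{2 p}$
$X{\left(V,M \right)} = \sqrt{-5 + \frac{1}{2 \left(-6 + V\right)}}$
$\left(-964 - 24689\right) + X{\left(-137,84 \right)} = \left(-964 - 24689\right) + \frac{\sqrt{2} \sqrt{\frac{61 - -1370}{-6 - 137}}}{2} = \left(-964 - 24689\right) + \frac{\sqrt{2} \sqrt{\frac{61 + 1370}{-143}}}{2} = -25653 + \frac{\sqrt{2} \sqrt{\left(- \frac{1}{143}\right) 1431}}{2} = -25653 + \frac{\sqrt{2} \sqrt{- \frac{1431}{143}}}{2} = -25653 + \frac{\sqrt{2} \frac{3 i \sqrt{22737}}{143}}{2} = -25653 + \frac{3 i \sqrt{45474}}{286}$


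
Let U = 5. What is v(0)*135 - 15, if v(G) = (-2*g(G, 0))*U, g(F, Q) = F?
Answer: -15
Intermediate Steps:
v(G) = -10*G (v(G) = -2*G*5 = -10*G)
v(0)*135 - 15 = -10*0*135 - 15 = 0*135 - 15 = 0 - 15 = -15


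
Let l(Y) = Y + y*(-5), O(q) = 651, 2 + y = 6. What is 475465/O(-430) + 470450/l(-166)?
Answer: -390370/217 ≈ -1798.9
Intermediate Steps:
y = 4 (y = -2 + 6 = 4)
l(Y) = -20 + Y (l(Y) = Y + 4*(-5) = Y - 20 = -20 + Y)
475465/O(-430) + 470450/l(-166) = 475465/651 + 470450/(-20 - 166) = 475465*(1/651) + 470450/(-186) = 475465/651 + 470450*(-1/186) = 475465/651 - 235225/93 = -390370/217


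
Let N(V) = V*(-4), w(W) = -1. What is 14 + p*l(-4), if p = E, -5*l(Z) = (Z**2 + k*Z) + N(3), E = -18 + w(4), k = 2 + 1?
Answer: -82/5 ≈ -16.400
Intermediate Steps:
N(V) = -4*V
k = 3
E = -19 (E = -18 - 1 = -19)
l(Z) = 12/5 - 3*Z/5 - Z**2/5 (l(Z) = -((Z**2 + 3*Z) - 4*3)/5 = -((Z**2 + 3*Z) - 12)/5 = -(-12 + Z**2 + 3*Z)/5 = 12/5 - 3*Z/5 - Z**2/5)
p = -19
14 + p*l(-4) = 14 - 19*(12/5 - 3/5*(-4) - 1/5*(-4)**2) = 14 - 19*(12/5 + 12/5 - 1/5*16) = 14 - 19*(12/5 + 12/5 - 16/5) = 14 - 19*8/5 = 14 - 152/5 = -82/5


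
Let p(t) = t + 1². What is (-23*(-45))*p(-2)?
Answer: -1035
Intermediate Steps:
p(t) = 1 + t (p(t) = t + 1 = 1 + t)
(-23*(-45))*p(-2) = (-23*(-45))*(1 - 2) = 1035*(-1) = -1035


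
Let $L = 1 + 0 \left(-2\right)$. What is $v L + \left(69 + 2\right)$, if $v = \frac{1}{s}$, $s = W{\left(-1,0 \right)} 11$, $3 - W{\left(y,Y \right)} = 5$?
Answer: $\frac{1561}{22} \approx 70.955$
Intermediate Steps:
$W{\left(y,Y \right)} = -2$ ($W{\left(y,Y \right)} = 3 - 5 = -2$)
$s = -22$ ($s = \left(-2\right) 11 = -22$)
$L = 1$ ($L = 1 + 0 = 1$)
$v = - \frac{1}{22}$ ($v = \frac{1}{-22} = - \frac{1}{22} \approx -0.045455$)
$v L + \left(69 + 2\right) = \left(- \frac{1}{22}\right) 1 + \left(69 + 2\right) = - \frac{1}{22} + 71 = \frac{1561}{22}$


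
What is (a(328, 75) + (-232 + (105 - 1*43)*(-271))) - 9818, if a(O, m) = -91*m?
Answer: -33677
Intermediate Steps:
(a(328, 75) + (-232 + (105 - 1*43)*(-271))) - 9818 = (-91*75 + (-232 + (105 - 1*43)*(-271))) - 9818 = (-6825 + (-232 + (105 - 43)*(-271))) - 9818 = (-6825 + (-232 + 62*(-271))) - 9818 = (-6825 + (-232 - 16802)) - 9818 = (-6825 - 17034) - 9818 = -23859 - 9818 = -33677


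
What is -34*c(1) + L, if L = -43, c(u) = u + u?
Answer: -111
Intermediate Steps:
c(u) = 2*u
-34*c(1) + L = -68 - 43 = -111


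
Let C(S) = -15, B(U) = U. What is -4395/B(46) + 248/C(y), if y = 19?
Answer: -77333/690 ≈ -112.08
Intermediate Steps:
-4395/B(46) + 248/C(y) = -4395/46 + 248/(-15) = -4395*1/46 + 248*(-1/15) = -4395/46 - 248/15 = -77333/690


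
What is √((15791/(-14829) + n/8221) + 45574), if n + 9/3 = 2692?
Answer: 4*√42331451614222889139/121909209 ≈ 213.48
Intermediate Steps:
n = 2689 (n = -3 + 2692 = 2689)
√((15791/(-14829) + n/8221) + 45574) = √((15791/(-14829) + 2689/8221) + 45574) = √((15791*(-1/14829) + 2689*(1/8221)) + 45574) = √((-15791/14829 + 2689/8221) + 45574) = √(-89942630/121909209 + 45574) = √(5555800348336/121909209) = 4*√42331451614222889139/121909209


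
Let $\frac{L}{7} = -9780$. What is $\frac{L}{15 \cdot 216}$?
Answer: $- \frac{1141}{54} \approx -21.13$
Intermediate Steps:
$L = -68460$ ($L = 7 \left(-9780\right) = -68460$)
$\frac{L}{15 \cdot 216} = - \frac{68460}{15 \cdot 216} = - \frac{68460}{3240} = \left(-68460\right) \frac{1}{3240} = - \frac{1141}{54}$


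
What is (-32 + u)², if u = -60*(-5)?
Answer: 71824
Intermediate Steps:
u = 300
(-32 + u)² = (-32 + 300)² = 268² = 71824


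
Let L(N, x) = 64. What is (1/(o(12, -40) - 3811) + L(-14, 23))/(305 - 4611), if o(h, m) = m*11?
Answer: -272063/18304806 ≈ -0.014863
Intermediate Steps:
o(h, m) = 11*m
(1/(o(12, -40) - 3811) + L(-14, 23))/(305 - 4611) = (1/(11*(-40) - 3811) + 64)/(305 - 4611) = (1/(-440 - 3811) + 64)/(-4306) = (1/(-4251) + 64)*(-1/4306) = (-1/4251 + 64)*(-1/4306) = (272063/4251)*(-1/4306) = -272063/18304806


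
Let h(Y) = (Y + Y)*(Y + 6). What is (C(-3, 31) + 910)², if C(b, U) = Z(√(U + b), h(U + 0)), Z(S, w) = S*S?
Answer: 879844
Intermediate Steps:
h(Y) = 2*Y*(6 + Y) (h(Y) = (2*Y)*(6 + Y) = 2*Y*(6 + Y))
Z(S, w) = S²
C(b, U) = U + b (C(b, U) = (√(U + b))² = U + b)
(C(-3, 31) + 910)² = ((31 - 3) + 910)² = (28 + 910)² = 938² = 879844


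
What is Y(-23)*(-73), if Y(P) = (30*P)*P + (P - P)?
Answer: -1158510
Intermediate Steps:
Y(P) = 30*P² (Y(P) = 30*P² + 0 = 30*P²)
Y(-23)*(-73) = (30*(-23)²)*(-73) = (30*529)*(-73) = 15870*(-73) = -1158510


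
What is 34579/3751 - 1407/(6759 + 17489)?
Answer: 119027705/12993464 ≈ 9.1606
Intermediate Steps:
34579/3751 - 1407/(6759 + 17489) = 34579*(1/3751) - 1407/24248 = 34579/3751 - 1407*1/24248 = 34579/3751 - 201/3464 = 119027705/12993464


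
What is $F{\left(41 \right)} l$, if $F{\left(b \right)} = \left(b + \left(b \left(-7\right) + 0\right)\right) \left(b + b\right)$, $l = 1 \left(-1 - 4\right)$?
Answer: $100860$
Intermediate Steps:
$l = -5$ ($l = 1 \left(-5\right) = -5$)
$F{\left(b \right)} = - 12 b^{2}$ ($F{\left(b \right)} = \left(b + \left(- 7 b + 0\right)\right) 2 b = \left(b - 7 b\right) 2 b = - 6 b 2 b = - 12 b^{2}$)
$F{\left(41 \right)} l = - 12 \cdot 41^{2} \left(-5\right) = \left(-12\right) 1681 \left(-5\right) = \left(-20172\right) \left(-5\right) = 100860$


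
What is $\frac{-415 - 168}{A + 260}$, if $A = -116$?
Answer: $- \frac{583}{144} \approx -4.0486$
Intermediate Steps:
$\frac{-415 - 168}{A + 260} = \frac{-415 - 168}{-116 + 260} = - \frac{583}{144}$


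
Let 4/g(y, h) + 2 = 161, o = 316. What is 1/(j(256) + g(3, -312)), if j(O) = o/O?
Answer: 10176/12817 ≈ 0.79395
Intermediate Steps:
g(y, h) = 4/159 (g(y, h) = 4/(-2 + 161) = 4/159)
j(O) = 316/O
1/(j(256) + g(3, -312)) = 1/(316/256 + 4/159) = 1/(316*(1/256) + 4/159) = 1/(79/64 + 4/159) = 1/(12817/10176) = 10176/12817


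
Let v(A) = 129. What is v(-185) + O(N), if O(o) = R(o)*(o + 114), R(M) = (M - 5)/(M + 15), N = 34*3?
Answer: 4005/13 ≈ 308.08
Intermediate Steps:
N = 102
R(M) = (-5 + M)/(15 + M)
O(o) = (-5 + o)*(114 + o)/(15 + o) (O(o) = ((-5 + o)/(15 + o))*(o + 114) = ((-5 + o)/(15 + o))*(114 + o) = (-5 + o)*(114 + o)/(15 + o))
v(-185) + O(N) = 129 + (-5 + 102)*(114 + 102)/(15 + 102) = 129 + 97*216/117 = 129 + (1/117)*97*216 = 129 + 2328/13 = 4005/13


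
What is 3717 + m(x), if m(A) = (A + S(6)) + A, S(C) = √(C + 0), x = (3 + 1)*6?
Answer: 3765 + √6 ≈ 3767.4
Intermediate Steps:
x = 24 (x = 4*6 = 24)
S(C) = √C
m(A) = √6 + 2*A (m(A) = (A + √6) + A = √6 + 2*A)
3717 + m(x) = 3717 + (√6 + 2*24) = 3717 + (√6 + 48) = 3717 + (48 + √6) = 3765 + √6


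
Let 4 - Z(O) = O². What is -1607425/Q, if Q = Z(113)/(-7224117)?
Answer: -774148417915/851 ≈ -9.0969e+8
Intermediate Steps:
Z(O) = 4 - O²
Q = 4255/2408039 (Q = (4 - 1*113²)/(-7224117) = (4 - 1*12769)*(-1/7224117) = (4 - 12769)*(-1/7224117) = -12765*(-1/7224117) = 4255/2408039 ≈ 0.0017670)
-1607425/Q = -1607425/4255/2408039 = -1607425*2408039/4255 = -774148417915/851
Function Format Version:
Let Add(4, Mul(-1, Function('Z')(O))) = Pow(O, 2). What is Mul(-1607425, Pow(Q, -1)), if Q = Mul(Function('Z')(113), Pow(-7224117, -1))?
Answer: Rational(-774148417915, 851) ≈ -9.0969e+8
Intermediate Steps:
Function('Z')(O) = Add(4, Mul(-1, Pow(O, 2)))
Q = Rational(4255, 2408039) (Q = Mul(Add(4, Mul(-1, Pow(113, 2))), Pow(-7224117, -1)) = Mul(Add(4, Mul(-1, 12769)), Rational(-1, 7224117)) = Mul(Add(4, -12769), Rational(-1, 7224117)) = Mul(-12765, Rational(-1, 7224117)) = Rational(4255, 2408039) ≈ 0.0017670)
Mul(-1607425, Pow(Q, -1)) = Mul(-1607425, Pow(Rational(4255, 2408039), -1)) = Mul(-1607425, Rational(2408039, 4255)) = Rational(-774148417915, 851)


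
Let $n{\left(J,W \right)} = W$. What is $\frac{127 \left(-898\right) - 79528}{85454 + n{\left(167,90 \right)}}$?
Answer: $- \frac{96787}{42772} \approx -2.2629$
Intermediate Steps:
$\frac{127 \left(-898\right) - 79528}{85454 + n{\left(167,90 \right)}} = \frac{127 \left(-898\right) - 79528}{85454 + 90} = \frac{-114046 - 79528}{85544} = \left(-193574\right) \frac{1}{85544} = - \frac{96787}{42772}$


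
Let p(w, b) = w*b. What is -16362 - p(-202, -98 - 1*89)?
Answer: -54136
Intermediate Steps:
p(w, b) = b*w
-16362 - p(-202, -98 - 1*89) = -16362 - (-98 - 1*89)*(-202) = -16362 - (-98 - 89)*(-202) = -16362 - (-187)*(-202) = -16362 - 1*37774 = -16362 - 37774 = -54136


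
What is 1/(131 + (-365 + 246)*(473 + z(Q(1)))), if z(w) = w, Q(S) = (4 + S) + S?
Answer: -1/56870 ≈ -1.7584e-5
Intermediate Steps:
Q(S) = 4 + 2*S
1/(131 + (-365 + 246)*(473 + z(Q(1)))) = 1/(131 + (-365 + 246)*(473 + (4 + 2*1))) = 1/(131 - 119*(473 + (4 + 2))) = 1/(131 - 119*(473 + 6)) = 1/(131 - 119*479) = 1/(131 - 57001) = 1/(-56870) = -1/56870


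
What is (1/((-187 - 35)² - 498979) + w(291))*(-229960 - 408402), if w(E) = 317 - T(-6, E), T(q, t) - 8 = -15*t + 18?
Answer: -1336589536652678/449695 ≈ -2.9722e+9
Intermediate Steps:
T(q, t) = 26 - 15*t (T(q, t) = 8 + (-15*t + 18) = 8 + (18 - 15*t) = 26 - 15*t)
w(E) = 291 + 15*E (w(E) = 317 - (26 - 15*E) = 317 + (-26 + 15*E) = 291 + 15*E)
(1/((-187 - 35)² - 498979) + w(291))*(-229960 - 408402) = (1/((-187 - 35)² - 498979) + (291 + 15*291))*(-229960 - 408402) = (1/((-222)² - 498979) + (291 + 4365))*(-638362) = (1/(49284 - 498979) + 4656)*(-638362) = (1/(-449695) + 4656)*(-638362) = (-1/449695 + 4656)*(-638362) = (2093779919/449695)*(-638362) = -1336589536652678/449695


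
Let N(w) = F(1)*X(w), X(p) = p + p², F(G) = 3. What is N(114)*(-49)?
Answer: -1927170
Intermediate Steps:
N(w) = 3*w*(1 + w) (N(w) = 3*(w*(1 + w)) = 3*w*(1 + w))
N(114)*(-49) = (3*114*(1 + 114))*(-49) = (3*114*115)*(-49) = 39330*(-49) = -1927170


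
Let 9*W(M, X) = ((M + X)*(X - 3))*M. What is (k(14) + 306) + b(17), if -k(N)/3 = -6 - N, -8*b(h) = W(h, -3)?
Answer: 2315/6 ≈ 385.83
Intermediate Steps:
W(M, X) = M*(-3 + X)*(M + X)/9 (W(M, X) = (((M + X)*(X - 3))*M)/9 = (((M + X)*(-3 + X))*M)/9 = (((-3 + X)*(M + X))*M)/9 = (M*(-3 + X)*(M + X))/9 = M*(-3 + X)*(M + X)/9)
b(h) = -h*(18 - 6*h)/72 (b(h) = -h*((-3)² - 3*h - 3*(-3) + h*(-3))/72 = -h*(9 - 3*h + 9 - 3*h)/72 = -h*(18 - 6*h)/72)
k(N) = 18 + 3*N (k(N) = -3*(-6 - N) = 18 + 3*N)
(k(14) + 306) + b(17) = ((18 + 3*14) + 306) + (1/12)*17*(-3 + 17) = ((18 + 42) + 306) + (1/12)*17*14 = (60 + 306) + 119/6 = 366 + 119/6 = 2315/6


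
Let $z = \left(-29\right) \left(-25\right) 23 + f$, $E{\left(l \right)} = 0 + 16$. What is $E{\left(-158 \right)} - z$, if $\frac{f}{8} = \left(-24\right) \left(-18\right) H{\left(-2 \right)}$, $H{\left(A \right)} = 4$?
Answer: $-30483$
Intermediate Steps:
$E{\left(l \right)} = 16$
$f = 13824$ ($f = 8 \left(-24\right) \left(-18\right) 4 = 8 \cdot 432 \cdot 4 = 8 \cdot 1728 = 13824$)
$z = 30499$ ($z = \left(-29\right) \left(-25\right) 23 + 13824 = 725 \cdot 23 + 13824 = 16675 + 13824 = 30499$)
$E{\left(-158 \right)} - z = 16 - 30499 = -30483$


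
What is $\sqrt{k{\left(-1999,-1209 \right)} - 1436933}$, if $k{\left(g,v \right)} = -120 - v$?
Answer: $2 i \sqrt{358961} \approx 1198.3 i$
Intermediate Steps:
$\sqrt{k{\left(-1999,-1209 \right)} - 1436933} = \sqrt{\left(-120 - -1209\right) - 1436933} = \sqrt{\left(-120 + 1209\right) - 1436933} = \sqrt{1089 - 1436933} = \sqrt{-1435844} = 2 i \sqrt{358961}$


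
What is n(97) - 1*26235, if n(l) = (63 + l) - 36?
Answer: -26111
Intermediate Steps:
n(l) = 27 + l
n(97) - 1*26235 = (27 + 97) - 1*26235 = 124 - 26235 = -26111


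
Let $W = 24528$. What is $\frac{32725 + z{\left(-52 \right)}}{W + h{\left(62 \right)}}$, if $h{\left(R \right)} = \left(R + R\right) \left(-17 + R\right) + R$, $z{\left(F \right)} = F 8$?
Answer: $\frac{32309}{30170} \approx 1.0709$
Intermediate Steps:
$z{\left(F \right)} = 8 F$
$h{\left(R \right)} = R + 2 R \left(-17 + R\right)$ ($h{\left(R \right)} = 2 R \left(-17 + R\right) + R = R + 2 R \left(-17 + R\right)$)
$\frac{32725 + z{\left(-52 \right)}}{W + h{\left(62 \right)}} = \frac{32725 + 8 \left(-52\right)}{24528 + 62 \left(-33 + 2 \cdot 62\right)} = \frac{32725 - 416}{24528 + 62 \left(-33 + 124\right)} = \frac{32309}{24528 + 62 \cdot 91} = \frac{32309}{24528 + 5642} = \frac{32309}{30170}$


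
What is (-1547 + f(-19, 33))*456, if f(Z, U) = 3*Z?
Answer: -731424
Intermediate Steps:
(-1547 + f(-19, 33))*456 = (-1547 + 3*(-19))*456 = (-1547 - 57)*456 = -1604*456 = -731424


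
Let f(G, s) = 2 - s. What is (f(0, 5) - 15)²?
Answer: 324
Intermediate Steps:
(f(0, 5) - 15)² = ((2 - 1*5) - 15)² = ((2 - 5) - 15)² = (-3 - 15)² = (-18)² = 324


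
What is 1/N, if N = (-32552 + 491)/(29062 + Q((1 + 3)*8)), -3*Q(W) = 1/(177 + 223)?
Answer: -34874399/38473200 ≈ -0.90646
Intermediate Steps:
Q(W) = -1/1200 (Q(W) = -1/(3*(177 + 223)) = -⅓/400 = -⅓*1/400 = -1/1200)
N = -38473200/34874399 (N = (-32552 + 491)/(29062 - 1/1200) = -32061/34874399/1200 = -32061*1200/34874399 = -38473200/34874399 ≈ -1.1032)
1/N = 1/(-38473200/34874399) = -34874399/38473200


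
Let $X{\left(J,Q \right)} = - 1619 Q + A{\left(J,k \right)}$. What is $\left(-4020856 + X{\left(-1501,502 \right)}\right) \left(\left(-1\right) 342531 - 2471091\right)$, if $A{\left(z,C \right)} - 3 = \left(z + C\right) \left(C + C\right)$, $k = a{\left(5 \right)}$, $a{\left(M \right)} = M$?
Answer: $13641989761722$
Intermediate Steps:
$k = 5$
$A{\left(z,C \right)} = 3 + 2 C \left(C + z\right)$ ($A{\left(z,C \right)} = 3 + \left(z + C\right) \left(C + C\right) = 3 + \left(C + z\right) 2 C = 3 + 2 C \left(C + z\right)$)
$X{\left(J,Q \right)} = 53 - 1619 Q + 10 J$ ($X{\left(J,Q \right)} = - 1619 Q + \left(3 + 2 \cdot 5^{2} + 2 \cdot 5 J\right) = - 1619 Q + \left(3 + 2 \cdot 25 + 10 J\right) = - 1619 Q + \left(3 + 50 + 10 J\right) = - 1619 Q + \left(53 + 10 J\right) = 53 - 1619 Q + 10 J$)
$\left(-4020856 + X{\left(-1501,502 \right)}\right) \left(\left(-1\right) 342531 - 2471091\right) = \left(-4020856 + \left(53 - 812738 + 10 \left(-1501\right)\right)\right) \left(\left(-1\right) 342531 - 2471091\right) = \left(-4020856 - 827695\right) \left(-342531 - 2471091\right) = \left(-4020856 - 827695\right) \left(-2813622\right) = \left(-4848551\right) \left(-2813622\right) = 13641989761722$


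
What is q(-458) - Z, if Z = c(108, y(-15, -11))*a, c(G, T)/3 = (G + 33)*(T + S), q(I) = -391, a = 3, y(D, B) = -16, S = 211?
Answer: -247846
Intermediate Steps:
c(G, T) = 3*(33 + G)*(211 + T) (c(G, T) = 3*((G + 33)*(T + 211)) = 3*((33 + G)*(211 + T)) = 3*(33 + G)*(211 + T))
Z = 247455 (Z = (20889 + 99*(-16) + 633*108 + 3*108*(-16))*3 = (20889 - 1584 + 68364 - 5184)*3 = 82485*3 = 247455)
q(-458) - Z = -391 - 1*247455 = -391 - 247455 = -247846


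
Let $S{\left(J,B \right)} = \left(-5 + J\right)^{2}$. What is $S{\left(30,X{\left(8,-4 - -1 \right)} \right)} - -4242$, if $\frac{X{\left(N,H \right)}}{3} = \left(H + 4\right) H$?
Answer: $4867$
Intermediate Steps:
$X{\left(N,H \right)} = 3 H \left(4 + H\right)$ ($X{\left(N,H \right)} = 3 \left(H + 4\right) H = 3 \left(4 + H\right) H = 3 H \left(4 + H\right)$)
$S{\left(30,X{\left(8,-4 - -1 \right)} \right)} - -4242 = \left(-5 + 30\right)^{2} - -4242 = 25^{2} + 4242 = 625 + 4242 = 4867$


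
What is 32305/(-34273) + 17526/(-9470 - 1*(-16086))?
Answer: 193469359/113375084 ≈ 1.7065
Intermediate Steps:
32305/(-34273) + 17526/(-9470 - 1*(-16086)) = 32305*(-1/34273) + 17526/(-9470 + 16086) = -32305/34273 + 17526/6616 = -32305/34273 + 17526*(1/6616) = -32305/34273 + 8763/3308 = 193469359/113375084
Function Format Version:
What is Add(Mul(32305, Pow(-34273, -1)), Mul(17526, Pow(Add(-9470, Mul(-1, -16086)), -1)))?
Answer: Rational(193469359, 113375084) ≈ 1.7065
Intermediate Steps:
Add(Mul(32305, Pow(-34273, -1)), Mul(17526, Pow(Add(-9470, Mul(-1, -16086)), -1))) = Add(Mul(32305, Rational(-1, 34273)), Mul(17526, Pow(Add(-9470, 16086), -1))) = Add(Rational(-32305, 34273), Mul(17526, Pow(6616, -1))) = Add(Rational(-32305, 34273), Mul(17526, Rational(1, 6616))) = Add(Rational(-32305, 34273), Rational(8763, 3308)) = Rational(193469359, 113375084)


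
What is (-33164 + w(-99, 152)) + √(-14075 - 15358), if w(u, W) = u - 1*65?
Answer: -33328 + I*√29433 ≈ -33328.0 + 171.56*I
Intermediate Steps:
w(u, W) = -65 + u (w(u, W) = u - 65 = -65 + u)
(-33164 + w(-99, 152)) + √(-14075 - 15358) = (-33164 + (-65 - 99)) + √(-14075 - 15358) = (-33164 - 164) + √(-29433) = -33328 + I*√29433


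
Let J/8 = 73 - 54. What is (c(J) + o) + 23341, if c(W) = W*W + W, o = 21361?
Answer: 67958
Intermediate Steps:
J = 152 (J = 8*(73 - 54) = 8*19 = 152)
c(W) = W + W² (c(W) = W² + W = W + W²)
(c(J) + o) + 23341 = (152*(1 + 152) + 21361) + 23341 = (152*153 + 21361) + 23341 = (23256 + 21361) + 23341 = 44617 + 23341 = 67958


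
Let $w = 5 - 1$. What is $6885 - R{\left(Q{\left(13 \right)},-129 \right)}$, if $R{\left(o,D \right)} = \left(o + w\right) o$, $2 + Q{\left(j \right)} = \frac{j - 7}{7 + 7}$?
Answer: $\frac{337552}{49} \approx 6888.8$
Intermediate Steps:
$Q{\left(j \right)} = - \frac{5}{2} + \frac{j}{14}$ ($Q{\left(j \right)} = -2 + \frac{j - 7}{7 + 7} = -2 + \frac{-7 + j}{14} = -2 + \left(-7 + j\right) \frac{1}{14} = -2 + \left(- \frac{1}{2} + \frac{j}{14}\right) = - \frac{5}{2} + \frac{j}{14}$)
$w = 4$
$R{\left(o,D \right)} = o \left(4 + o\right)$ ($R{\left(o,D \right)} = \left(o + 4\right) o = \left(4 + o\right) o = o \left(4 + o\right)$)
$6885 - R{\left(Q{\left(13 \right)},-129 \right)} = 6885 - \left(- \frac{5}{2} + \frac{1}{14} \cdot 13\right) \left(4 + \left(- \frac{5}{2} + \frac{1}{14} \cdot 13\right)\right) = 6885 - \left(- \frac{5}{2} + \frac{13}{14}\right) \left(4 + \left(- \frac{5}{2} + \frac{13}{14}\right)\right) = 6885 - - \frac{11 \left(4 - \frac{11}{7}\right)}{7} = 6885 - \left(- \frac{11}{7}\right) \frac{17}{7} = 6885 - - \frac{187}{49} = 6885 + \frac{187}{49} = \frac{337552}{49}$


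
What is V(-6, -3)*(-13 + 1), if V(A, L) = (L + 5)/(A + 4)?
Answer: 12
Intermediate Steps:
V(A, L) = (5 + L)/(4 + A)
V(-6, -3)*(-13 + 1) = ((5 - 3)/(4 - 6))*(-13 + 1) = (2/(-2))*(-12) = -½*2*(-12) = -1*(-12) = 12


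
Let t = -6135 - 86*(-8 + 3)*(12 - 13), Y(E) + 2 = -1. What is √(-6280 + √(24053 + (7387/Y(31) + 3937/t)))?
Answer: √(-2435968197000 + 19695*√8374636387455)/19695 ≈ 78.314*I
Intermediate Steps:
Y(E) = -3 (Y(E) = -2 - 1 = -3)
t = -6565 (t = -6135 - 86*(-5*(-1)) = -6135 - 86*5 = -6135 - 1*430 = -6135 - 430 = -6565)
√(-6280 + √(24053 + (7387/Y(31) + 3937/t))) = √(-6280 + √(24053 + (7387/(-3) + 3937/(-6565)))) = √(-6280 + √(24053 + (7387*(-⅓) + 3937*(-1/6565)))) = √(-6280 + √(24053 + (-7387/3 - 3937/6565))) = √(-6280 + √(24053 - 48507466/19695)) = √(-6280 + √(425216369/19695)) = √(-6280 + √8374636387455/19695)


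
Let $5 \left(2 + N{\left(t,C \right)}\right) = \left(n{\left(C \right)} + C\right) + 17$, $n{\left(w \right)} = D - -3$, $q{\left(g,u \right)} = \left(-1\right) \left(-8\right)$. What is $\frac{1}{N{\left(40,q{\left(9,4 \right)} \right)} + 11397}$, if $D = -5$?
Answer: $\frac{5}{56998} \approx 8.7722 \cdot 10^{-5}$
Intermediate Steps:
$q{\left(g,u \right)} = 8$
$n{\left(w \right)} = -2$ ($n{\left(w \right)} = -5 - -3 = -5 + 3 = -2$)
$N{\left(t,C \right)} = 1 + \frac{C}{5}$ ($N{\left(t,C \right)} = -2 + \frac{\left(-2 + C\right) + 17}{5} = -2 + \frac{15 + C}{5} = -2 + \left(3 + \frac{C}{5}\right) = 1 + \frac{C}{5}$)
$\frac{1}{N{\left(40,q{\left(9,4 \right)} \right)} + 11397} = \frac{1}{\left(1 + \frac{1}{5} \cdot 8\right) + 11397} = \frac{1}{\left(1 + \frac{8}{5}\right) + 11397} = \frac{1}{\frac{13}{5} + 11397} = \frac{1}{\frac{56998}{5}} = \frac{5}{56998}$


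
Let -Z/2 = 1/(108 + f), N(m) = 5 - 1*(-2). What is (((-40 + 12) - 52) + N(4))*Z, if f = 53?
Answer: 146/161 ≈ 0.90683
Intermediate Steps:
N(m) = 7 (N(m) = 5 + 2 = 7)
Z = -2/161 (Z = -2/(108 + 53) = -2/161 ≈ -0.012422)
(((-40 + 12) - 52) + N(4))*Z = (((-40 + 12) - 52) + 7)*(-2/161) = ((-28 - 52) + 7)*(-2/161) = (-80 + 7)*(-2/161) = -73*(-2/161) = 146/161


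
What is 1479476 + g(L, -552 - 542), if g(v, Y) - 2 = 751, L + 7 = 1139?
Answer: 1480229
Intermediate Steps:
L = 1132 (L = -7 + 1139 = 1132)
g(v, Y) = 753 (g(v, Y) = 2 + 751 = 753)
1479476 + g(L, -552 - 542) = 1479476 + 753 = 1480229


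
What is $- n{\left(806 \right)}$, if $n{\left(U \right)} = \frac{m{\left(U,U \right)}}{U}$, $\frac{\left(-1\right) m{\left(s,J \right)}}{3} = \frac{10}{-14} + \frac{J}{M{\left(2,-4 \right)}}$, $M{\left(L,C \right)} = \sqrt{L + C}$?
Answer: $- \frac{15}{5642} - \frac{3 i \sqrt{2}}{2} \approx -0.0026586 - 2.1213 i$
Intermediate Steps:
$M{\left(L,C \right)} = \sqrt{C + L}$
$m{\left(s,J \right)} = \frac{15}{7} + \frac{3 i J \sqrt{2}}{2}$ ($m{\left(s,J \right)} = - 3 \left(\frac{10}{-14} + \frac{J}{\sqrt{-4 + 2}}\right) = - 3 \left(10 \left(- \frac{1}{14}\right) + \frac{J}{\sqrt{-2}}\right) = - 3 \left(- \frac{5}{7} + \frac{J}{i \sqrt{2}}\right) = - 3 \left(- \frac{5}{7} + J \left(- \frac{i \sqrt{2}}{2}\right)\right) = - 3 \left(- \frac{5}{7} - \frac{i J \sqrt{2}}{2}\right) = \frac{15}{7} + \frac{3 i J \sqrt{2}}{2}$)
$n{\left(U \right)} = \frac{\frac{15}{7} + \frac{3 i U \sqrt{2}}{2}}{U}$
$- n{\left(806 \right)} = - \frac{3 \left(10 + 7 i 806 \sqrt{2}\right)}{14 \cdot 806} = - \frac{3 \left(10 + 5642 i \sqrt{2}\right)}{14 \cdot 806} = - (\frac{15}{5642} + \frac{3 i \sqrt{2}}{2}) = - \frac{15}{5642} - \frac{3 i \sqrt{2}}{2}$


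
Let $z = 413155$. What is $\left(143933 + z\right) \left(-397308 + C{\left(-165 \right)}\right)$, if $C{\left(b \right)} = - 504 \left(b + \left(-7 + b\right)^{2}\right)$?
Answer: $-8481377342592$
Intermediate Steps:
$C{\left(b \right)} = - 504 b - 504 \left(-7 + b\right)^{2}$
$\left(143933 + z\right) \left(-397308 + C{\left(-165 \right)}\right) = \left(143933 + 413155\right) \left(-397308 - \left(-83160 + 504 \left(-7 - 165\right)^{2}\right)\right) = 557088 \left(-397308 + \left(83160 - 504 \left(-172\right)^{2}\right)\right) = 557088 \left(-397308 + \left(83160 - 14910336\right)\right) = 557088 \left(-397308 - 14827176\right) = 557088 \left(-15224484\right) = -8481377342592$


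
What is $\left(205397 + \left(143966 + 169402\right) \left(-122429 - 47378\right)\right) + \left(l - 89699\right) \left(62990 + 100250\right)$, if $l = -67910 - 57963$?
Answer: $-88401847859$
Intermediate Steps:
$l = -125873$
$\left(205397 + \left(143966 + 169402\right) \left(-122429 - 47378\right)\right) + \left(l - 89699\right) \left(62990 + 100250\right) = \left(205397 + \left(143966 + 169402\right) \left(-122429 - 47378\right)\right) + \left(-125873 - 89699\right) \left(62990 + 100250\right) = \left(205397 + 313368 \left(-169807\right)\right) - 35189973280 = \left(205397 - 53212079976\right) - 35189973280 = -53211874579 - 35189973280 = -88401847859$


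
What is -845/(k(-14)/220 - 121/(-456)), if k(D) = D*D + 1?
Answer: -21192600/29113 ≈ -727.94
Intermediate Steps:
k(D) = 1 + D² (k(D) = D² + 1 = 1 + D²)
-845/(k(-14)/220 - 121/(-456)) = -845/((1 + (-14)²)/220 - 121/(-456)) = -845/((1 + 196)*(1/220) - 121*(-1/456)) = -845/(197*(1/220) + 121/456) = -845/(197/220 + 121/456) = -845/29113/25080 = -845*25080/29113 = -21192600/29113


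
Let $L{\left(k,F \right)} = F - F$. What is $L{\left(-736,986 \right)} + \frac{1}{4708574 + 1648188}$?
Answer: $\frac{1}{6356762} \approx 1.5731 \cdot 10^{-7}$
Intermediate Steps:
$L{\left(k,F \right)} = 0$
$L{\left(-736,986 \right)} + \frac{1}{4708574 + 1648188} = 0 + \frac{1}{4708574 + 1648188} = 0 + \frac{1}{6356762} = \frac{1}{6356762}$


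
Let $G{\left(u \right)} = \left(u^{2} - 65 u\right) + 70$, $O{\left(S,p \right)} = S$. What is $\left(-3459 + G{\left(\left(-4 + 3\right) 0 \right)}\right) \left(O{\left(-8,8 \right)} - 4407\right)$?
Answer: $14962435$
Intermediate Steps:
$G{\left(u \right)} = 70 + u^{2} - 65 u$
$\left(-3459 + G{\left(\left(-4 + 3\right) 0 \right)}\right) \left(O{\left(-8,8 \right)} - 4407\right) = \left(-3459 + \left(70 + \left(\left(-4 + 3\right) 0\right)^{2} - 65 \left(-4 + 3\right) 0\right)\right) \left(-8 - 4407\right) = \left(-3459 + \left(70 + \left(\left(-1\right) 0\right)^{2} - 65 \left(\left(-1\right) 0\right)\right)\right) \left(-4415\right) = \left(-3459 + \left(70 + 0^{2} - 0\right)\right) \left(-4415\right) = \left(-3459 + \left(70 + 0 + 0\right)\right) \left(-4415\right) = \left(-3459 + 70\right) \left(-4415\right) = \left(-3389\right) \left(-4415\right) = 14962435$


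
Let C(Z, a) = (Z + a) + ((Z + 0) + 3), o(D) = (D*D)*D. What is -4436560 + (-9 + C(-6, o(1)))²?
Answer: -4436271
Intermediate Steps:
o(D) = D³ (o(D) = D²*D = D³)
C(Z, a) = 3 + a + 2*Z (C(Z, a) = (Z + a) + (Z + 3) = (Z + a) + (3 + Z) = 3 + a + 2*Z)
-4436560 + (-9 + C(-6, o(1)))² = -4436560 + (-9 + (3 + 1³ + 2*(-6)))² = -4436560 + (-9 + (3 + 1 - 12))² = -4436560 + (-9 - 8)² = -4436560 + (-17)² = -4436560 + 289 = -4436271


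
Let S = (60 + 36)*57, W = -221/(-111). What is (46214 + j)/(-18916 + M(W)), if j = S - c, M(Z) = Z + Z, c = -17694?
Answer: -3850590/1049617 ≈ -3.6686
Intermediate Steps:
W = 221/111 (W = -221*(-1/111) = 221/111 ≈ 1.9910)
M(Z) = 2*Z
S = 5472 (S = 96*57 = 5472)
j = 23166 (j = 5472 - 1*(-17694) = 5472 + 17694 = 23166)
(46214 + j)/(-18916 + M(W)) = (46214 + 23166)/(-18916 + 2*(221/111)) = 69380/(-18916 + 442/111) = 69380/(-2099234/111) = 69380*(-111/2099234) = -3850590/1049617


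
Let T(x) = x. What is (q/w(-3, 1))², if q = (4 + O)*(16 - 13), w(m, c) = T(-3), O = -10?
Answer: 36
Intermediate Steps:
w(m, c) = -3
q = -18 (q = (4 - 10)*(16 - 13) = -6*3 = -18)
(q/w(-3, 1))² = (-18/(-3))² = (-18*(-⅓))² = 6² = 36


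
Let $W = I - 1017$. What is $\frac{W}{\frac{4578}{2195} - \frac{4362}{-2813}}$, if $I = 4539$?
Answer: $\frac{3624452045}{3742084} \approx 968.57$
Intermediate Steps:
$W = 3522$ ($W = 4539 - 1017 = 3522$)
$\frac{W}{\frac{4578}{2195} - \frac{4362}{-2813}} = \frac{3522}{\frac{4578}{2195} - \frac{4362}{-2813}} = \frac{3522}{4578 \cdot \frac{1}{2195} - - \frac{4362}{2813}} = \frac{3522}{\frac{4578}{2195} + \frac{4362}{2813}} = \frac{3522}{\frac{22452504}{6174535}} = 3522 \cdot \frac{6174535}{22452504} = \frac{3624452045}{3742084}$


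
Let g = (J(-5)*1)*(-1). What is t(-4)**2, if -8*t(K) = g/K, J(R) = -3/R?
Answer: 9/25600 ≈ 0.00035156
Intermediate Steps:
g = -3/5 (g = (-3/(-5)*1)*(-1) = (-3*(-1/5)*1)*(-1) = ((3/5)*1)*(-1) = (3/5)*(-1) = -3/5 ≈ -0.60000)
t(K) = 3/(40*K) (t(K) = -(-3)/(40*K) = 3/(40*K))
t(-4)**2 = ((3/40)/(-4))**2 = ((3/40)*(-1/4))**2 = (-3/160)**2 = 9/25600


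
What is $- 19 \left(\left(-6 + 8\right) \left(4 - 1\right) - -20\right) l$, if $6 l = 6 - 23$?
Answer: $\frac{4199}{3} \approx 1399.7$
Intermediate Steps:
$l = - \frac{17}{6}$ ($l = \frac{6 - 23}{6} = \frac{1}{6} \left(-17\right) = - \frac{17}{6} \approx -2.8333$)
$- 19 \left(\left(-6 + 8\right) \left(4 - 1\right) - -20\right) l = - 19 \left(\left(-6 + 8\right) \left(4 - 1\right) - -20\right) \left(- \frac{17}{6}\right) = - 19 \left(2 \cdot 3 + 20\right) \left(- \frac{17}{6}\right) = - 19 \left(6 + 20\right) \left(- \frac{17}{6}\right) = \left(-19\right) 26 \left(- \frac{17}{6}\right) = \left(-494\right) \left(- \frac{17}{6}\right) = \frac{4199}{3}$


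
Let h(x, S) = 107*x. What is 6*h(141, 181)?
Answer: 90522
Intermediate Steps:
6*h(141, 181) = 6*(107*141) = 6*15087 = 90522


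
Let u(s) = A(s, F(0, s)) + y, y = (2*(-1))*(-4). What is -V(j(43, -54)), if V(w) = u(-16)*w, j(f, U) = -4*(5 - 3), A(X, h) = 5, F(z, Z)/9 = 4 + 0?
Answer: 104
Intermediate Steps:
F(z, Z) = 36 (F(z, Z) = 9*(4 + 0) = 9*4 = 36)
y = 8 (y = -2*(-4) = 8)
u(s) = 13 (u(s) = 5 + 8 = 13)
j(f, U) = -8 (j(f, U) = -4*2 = -8)
V(w) = 13*w
-V(j(43, -54)) = -13*(-8) = -1*(-104) = 104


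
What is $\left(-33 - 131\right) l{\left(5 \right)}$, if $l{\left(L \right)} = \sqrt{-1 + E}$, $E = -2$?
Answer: $- 164 i \sqrt{3} \approx - 284.06 i$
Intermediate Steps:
$l{\left(L \right)} = i \sqrt{3}$ ($l{\left(L \right)} = \sqrt{-1 - 2} = \sqrt{-3} = i \sqrt{3}$)
$\left(-33 - 131\right) l{\left(5 \right)} = \left(-33 - 131\right) i \sqrt{3} = - 164 i \sqrt{3}$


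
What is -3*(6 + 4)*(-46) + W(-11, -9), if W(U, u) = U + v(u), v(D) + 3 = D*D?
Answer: 1447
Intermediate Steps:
v(D) = -3 + D² (v(D) = -3 + D*D = -3 + D²)
W(U, u) = -3 + U + u² (W(U, u) = U + (-3 + u²) = -3 + U + u²)
-3*(6 + 4)*(-46) + W(-11, -9) = -3*(6 + 4)*(-46) + (-3 - 11 + (-9)²) = -3*10*(-46) + (-3 - 11 + 81) = -30*(-46) + 67 = 1380 + 67 = 1447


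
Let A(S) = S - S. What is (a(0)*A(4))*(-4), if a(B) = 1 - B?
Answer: 0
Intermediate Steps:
A(S) = 0
(a(0)*A(4))*(-4) = ((1 - 1*0)*0)*(-4) = ((1 + 0)*0)*(-4) = (1*0)*(-4) = 0*(-4) = 0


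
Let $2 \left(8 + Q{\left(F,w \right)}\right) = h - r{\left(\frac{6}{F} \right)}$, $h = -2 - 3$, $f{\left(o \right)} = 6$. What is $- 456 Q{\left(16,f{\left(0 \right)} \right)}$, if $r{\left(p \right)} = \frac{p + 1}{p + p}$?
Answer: $5206$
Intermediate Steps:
$h = -5$ ($h = -2 - 3 = -5$)
$r{\left(p \right)} = \frac{1 + p}{2 p}$
$Q{\left(F,w \right)} = - \frac{21}{2} - \frac{F \left(1 + \frac{6}{F}\right)}{24}$ ($Q{\left(F,w \right)} = -8 + \frac{-5 - \frac{1 + \frac{6}{F}}{2 \frac{6}{F}}}{2} = -8 + \frac{-5 - \frac{\frac{F}{6} \left(1 + \frac{6}{F}\right)}{2}}{2} = -8 + \frac{-5 - \frac{F \left(1 + \frac{6}{F}\right)}{12}}{2} = -8 - \left(\frac{5}{2} + \frac{F \left(1 + \frac{6}{F}\right)}{24}\right) = - \frac{21}{2} - \frac{F \left(1 + \frac{6}{F}\right)}{24}$)
$- 456 Q{\left(16,f{\left(0 \right)} \right)} = - 456 \left(- \frac{43}{4} - \frac{2}{3}\right) = \left(-456\right) \left(- \frac{137}{12}\right) = 5206$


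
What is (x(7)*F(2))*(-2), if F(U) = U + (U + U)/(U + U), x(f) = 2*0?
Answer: 0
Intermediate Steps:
x(f) = 0
F(U) = 1 + U (F(U) = U + (2*U)/((2*U)) = U + (2*U)*(1/(2*U)) = U + 1 = 1 + U)
(x(7)*F(2))*(-2) = (0*(1 + 2))*(-2) = (0*3)*(-2) = 0*(-2) = 0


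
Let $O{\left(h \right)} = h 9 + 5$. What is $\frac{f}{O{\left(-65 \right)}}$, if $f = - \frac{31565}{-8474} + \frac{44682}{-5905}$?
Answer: $\frac{192243943}{29022602600} \approx 0.0066239$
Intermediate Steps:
$O{\left(h \right)} = 5 + 9 h$ ($O{\left(h \right)} = 9 h + 5 = 5 + 9 h$)
$f = - \frac{192243943}{50038970}$ ($f = \left(-31565\right) \left(- \frac{1}{8474}\right) + 44682 \left(- \frac{1}{5905}\right) = \frac{31565}{8474} - \frac{44682}{5905} = - \frac{192243943}{50038970} \approx -3.8419$)
$\frac{f}{O{\left(-65 \right)}} = - \frac{192243943}{50038970 \left(5 + 9 \left(-65\right)\right)} = - \frac{192243943}{50038970 \left(5 - 585\right)} = - \frac{192243943}{50038970 \left(-580\right)} = \left(- \frac{192243943}{50038970}\right) \left(- \frac{1}{580}\right) = \frac{192243943}{29022602600}$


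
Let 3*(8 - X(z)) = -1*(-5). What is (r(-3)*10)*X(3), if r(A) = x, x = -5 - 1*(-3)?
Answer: -380/3 ≈ -126.67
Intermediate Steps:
X(z) = 19/3 (X(z) = 8 - (-1)*(-5)/3 = 8 - ⅓*5 = 8 - 5/3 = 19/3)
x = -2 (x = -5 + 3 = -2)
r(A) = -2
(r(-3)*10)*X(3) = -2*10*(19/3) = -20*19/3 = -380/3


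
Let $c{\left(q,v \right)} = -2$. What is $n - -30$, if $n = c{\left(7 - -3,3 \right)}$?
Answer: $28$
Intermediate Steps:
$n = -2$
$n - -30 = -2 - -30 = -2 + 30 = 28$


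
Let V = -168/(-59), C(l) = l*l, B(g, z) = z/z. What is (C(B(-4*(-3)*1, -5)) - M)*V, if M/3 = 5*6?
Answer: -14952/59 ≈ -253.42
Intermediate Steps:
B(g, z) = 1
M = 90 (M = 3*(5*6) = 3*30 = 90)
C(l) = l²
V = 168/59 (V = -168*(-1)/59 = -8*(-21/59) = 168/59 ≈ 2.8475)
(C(B(-4*(-3)*1, -5)) - M)*V = (1² - 1*90)*(168/59) = (1 - 90)*(168/59) = -89*168/59 = -14952/59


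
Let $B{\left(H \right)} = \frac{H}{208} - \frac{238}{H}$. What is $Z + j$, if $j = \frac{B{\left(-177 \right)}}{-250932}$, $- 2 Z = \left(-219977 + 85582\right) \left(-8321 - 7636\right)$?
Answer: $- \frac{9905970045685858015}{9238312512} \approx -1.0723 \cdot 10^{9}$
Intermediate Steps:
$Z = - \frac{2144541015}{2}$ ($Z = - \frac{\left(-219977 + 85582\right) \left(-8321 - 7636\right)}{2} = - \frac{\left(-134395\right) \left(-15957\right)}{2} = \left(- \frac{1}{2}\right) 2144541015 = - \frac{2144541015}{2} \approx -1.0723 \cdot 10^{9}$)
$B{\left(H \right)} = - \frac{238}{H} + \frac{H}{208}$ ($B{\left(H \right)} = H \frac{1}{208} - \frac{238}{H} = \frac{H}{208} - \frac{238}{H} = - \frac{238}{H} + \frac{H}{208}$)
$j = - \frac{18175}{9238312512}$ ($j = \frac{- \frac{238}{-177} + \frac{1}{208} \left(-177\right)}{-250932} = \left(\left(-238\right) \left(- \frac{1}{177}\right) - \frac{177}{208}\right) \left(- \frac{1}{250932}\right) = \left(\frac{238}{177} - \frac{177}{208}\right) \left(- \frac{1}{250932}\right) = \frac{18175}{36816} \left(- \frac{1}{250932}\right) = - \frac{18175}{9238312512} \approx -1.9673 \cdot 10^{-6}$)
$Z + j = - \frac{2144541015}{2} - \frac{18175}{9238312512} = - \frac{9905970045685858015}{9238312512}$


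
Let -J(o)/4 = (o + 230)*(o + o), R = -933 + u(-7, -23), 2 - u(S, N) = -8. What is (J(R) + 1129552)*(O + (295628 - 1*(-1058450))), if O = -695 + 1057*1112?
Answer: -10083610138520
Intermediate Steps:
u(S, N) = 10 (u(S, N) = 2 - 1*(-8) = 2 + 8 = 10)
O = 1174689 (O = -695 + 1175384 = 1174689)
R = -923 (R = -933 + 10 = -923)
J(o) = -8*o*(230 + o) (J(o) = -4*(o + 230)*(o + o) = -4*(230 + o)*2*o = -8*o*(230 + o))
(J(R) + 1129552)*(O + (295628 - 1*(-1058450))) = (-8*(-923)*(230 - 923) + 1129552)*(1174689 + (295628 - 1*(-1058450))) = (-8*(-923)*(-693) + 1129552)*(1174689 + (295628 + 1058450)) = (-5117112 + 1129552)*(1174689 + 1354078) = -3987560*2528767 = -10083610138520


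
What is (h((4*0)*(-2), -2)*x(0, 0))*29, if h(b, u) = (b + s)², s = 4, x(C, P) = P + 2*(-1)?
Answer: -928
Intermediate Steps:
x(C, P) = -2 + P (x(C, P) = P - 2 = -2 + P)
h(b, u) = (4 + b)² (h(b, u) = (b + 4)² = (4 + b)²)
(h((4*0)*(-2), -2)*x(0, 0))*29 = ((4 + (4*0)*(-2))²*(-2 + 0))*29 = ((4 + 0*(-2))²*(-2))*29 = ((4 + 0)²*(-2))*29 = (4²*(-2))*29 = (16*(-2))*29 = -32*29 = -928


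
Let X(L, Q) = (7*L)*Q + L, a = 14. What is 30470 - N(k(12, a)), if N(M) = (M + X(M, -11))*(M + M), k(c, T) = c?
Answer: 52070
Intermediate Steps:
X(L, Q) = L + 7*L*Q (X(L, Q) = 7*L*Q + L = L + 7*L*Q)
N(M) = -150*M**2 (N(M) = (M + M*(1 + 7*(-11)))*(M + M) = (M + M*(1 - 77))*(2*M) = (M + M*(-76))*(2*M) = (M - 76*M)*(2*M) = (-75*M)*(2*M) = -150*M**2)
30470 - N(k(12, a)) = 30470 - (-150)*12**2 = 30470 - (-150)*144 = 30470 - 1*(-21600) = 30470 + 21600 = 52070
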